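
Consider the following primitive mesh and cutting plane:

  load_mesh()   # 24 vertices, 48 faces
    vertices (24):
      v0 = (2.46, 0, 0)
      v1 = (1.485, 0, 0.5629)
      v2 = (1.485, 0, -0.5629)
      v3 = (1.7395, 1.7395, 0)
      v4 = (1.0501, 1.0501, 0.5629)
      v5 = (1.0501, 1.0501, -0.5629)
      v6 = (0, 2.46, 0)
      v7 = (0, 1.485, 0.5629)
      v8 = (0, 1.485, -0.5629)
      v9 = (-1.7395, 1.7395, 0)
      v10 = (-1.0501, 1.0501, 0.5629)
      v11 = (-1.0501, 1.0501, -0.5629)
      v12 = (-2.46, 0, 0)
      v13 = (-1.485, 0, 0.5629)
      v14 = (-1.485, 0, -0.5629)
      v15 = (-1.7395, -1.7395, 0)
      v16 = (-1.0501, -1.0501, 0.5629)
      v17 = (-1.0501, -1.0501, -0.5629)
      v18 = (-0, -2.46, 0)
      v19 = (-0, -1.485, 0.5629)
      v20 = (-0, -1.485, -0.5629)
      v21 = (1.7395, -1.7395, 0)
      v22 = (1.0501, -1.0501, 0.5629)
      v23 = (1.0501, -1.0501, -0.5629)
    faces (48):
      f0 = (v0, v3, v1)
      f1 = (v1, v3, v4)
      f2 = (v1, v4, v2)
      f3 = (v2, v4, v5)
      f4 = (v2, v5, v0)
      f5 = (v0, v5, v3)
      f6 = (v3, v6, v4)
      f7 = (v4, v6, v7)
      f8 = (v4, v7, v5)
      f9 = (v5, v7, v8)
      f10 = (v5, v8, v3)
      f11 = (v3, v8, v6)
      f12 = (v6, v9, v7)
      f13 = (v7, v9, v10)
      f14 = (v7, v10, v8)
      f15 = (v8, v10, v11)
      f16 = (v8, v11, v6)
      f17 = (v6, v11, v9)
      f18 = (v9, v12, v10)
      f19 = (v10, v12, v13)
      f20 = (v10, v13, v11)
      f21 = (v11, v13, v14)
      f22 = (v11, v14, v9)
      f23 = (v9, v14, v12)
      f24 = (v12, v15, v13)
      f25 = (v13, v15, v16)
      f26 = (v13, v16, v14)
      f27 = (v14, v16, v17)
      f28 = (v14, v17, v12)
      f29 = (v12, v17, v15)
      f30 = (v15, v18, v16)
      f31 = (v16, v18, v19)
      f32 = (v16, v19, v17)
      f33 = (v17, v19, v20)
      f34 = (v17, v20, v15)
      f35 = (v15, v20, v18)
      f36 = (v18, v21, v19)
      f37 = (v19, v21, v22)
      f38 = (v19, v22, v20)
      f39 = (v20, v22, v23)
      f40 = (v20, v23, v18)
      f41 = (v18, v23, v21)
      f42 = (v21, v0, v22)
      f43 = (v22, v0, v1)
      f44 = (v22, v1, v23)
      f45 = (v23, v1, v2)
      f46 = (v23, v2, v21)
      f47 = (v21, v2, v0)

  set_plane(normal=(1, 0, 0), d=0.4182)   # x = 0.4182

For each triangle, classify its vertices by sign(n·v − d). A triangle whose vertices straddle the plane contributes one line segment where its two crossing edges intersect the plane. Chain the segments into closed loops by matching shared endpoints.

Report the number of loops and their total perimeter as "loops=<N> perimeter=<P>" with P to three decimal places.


Straddling triangles (12 of 48):
  (v3,v6,v4) [+-+] → (0.4182, 2.28678, 0)–(0.4182, 1.89851, 0.224174)  len=0.4483
  (v4,v6,v7) [+--] → (0.4182, 1.89851, 0.224174)–(0.4182, 1.3118, 0.5629)  len=0.6775
  (v4,v7,v5) [+-+] → (0.4182, 1.3118, 0.5629)–(0.4182, 1.3118, 0.114553)  len=0.4483
  (v5,v7,v8) [+--] → (0.4182, 1.3118, 0.114553)–(0.4182, 1.3118, -0.5629)  len=0.6775
  (v5,v8,v3) [+-+] → (0.4182, 1.3118, -0.5629)–(0.4182, 1.54619, -0.427571)  len=0.2706
  (v3,v8,v6) [+--] → (0.4182, 1.54619, -0.427571)–(0.4182, 2.28678, 0)  len=0.8552
  (v18,v21,v19) [-+-] → (0.4182, -2.28678, 0)–(0.4182, -1.54619, 0.427571)  len=0.8552
  (v19,v21,v22) [-++] → (0.4182, -1.54619, 0.427571)–(0.4182, -1.3118, 0.5629)  len=0.2706
  (v19,v22,v20) [-+-] → (0.4182, -1.3118, 0.5629)–(0.4182, -1.3118, -0.114553)  len=0.6775
  (v20,v22,v23) [-++] → (0.4182, -1.3118, -0.114553)–(0.4182, -1.3118, -0.5629)  len=0.4483
  (v20,v23,v18) [-+-] → (0.4182, -1.3118, -0.5629)–(0.4182, -1.89851, -0.224174)  len=0.6775
  (v18,v23,v21) [-++] → (0.4182, -1.89851, -0.224174)–(0.4182, -2.28678, 0)  len=0.4483

Chained into 2 loop(s):
  loop 1: 6 segments, perimeter = 3.3774
  loop 2: 6 segments, perimeter = 3.3774
Total perimeter = 6.755

loops=2 perimeter=6.755


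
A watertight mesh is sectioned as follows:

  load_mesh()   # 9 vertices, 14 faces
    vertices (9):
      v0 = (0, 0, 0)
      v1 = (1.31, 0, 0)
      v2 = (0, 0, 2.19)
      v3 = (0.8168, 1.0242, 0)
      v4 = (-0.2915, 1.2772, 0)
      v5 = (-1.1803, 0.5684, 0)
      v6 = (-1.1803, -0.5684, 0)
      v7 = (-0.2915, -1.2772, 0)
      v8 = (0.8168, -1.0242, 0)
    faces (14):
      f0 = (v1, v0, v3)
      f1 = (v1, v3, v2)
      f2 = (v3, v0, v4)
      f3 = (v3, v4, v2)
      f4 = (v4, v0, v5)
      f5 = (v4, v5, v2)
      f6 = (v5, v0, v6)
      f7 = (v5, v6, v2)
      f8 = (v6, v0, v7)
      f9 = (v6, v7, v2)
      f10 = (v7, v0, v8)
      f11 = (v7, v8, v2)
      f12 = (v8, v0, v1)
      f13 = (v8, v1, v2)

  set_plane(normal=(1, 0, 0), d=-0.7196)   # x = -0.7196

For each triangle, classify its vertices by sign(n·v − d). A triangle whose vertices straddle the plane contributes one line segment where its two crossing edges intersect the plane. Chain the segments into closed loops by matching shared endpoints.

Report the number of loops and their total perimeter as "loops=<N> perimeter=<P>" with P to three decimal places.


loops=1 perimeter=4.641

Straddling triangles (6 of 14):
  (v4,v0,v5) [++-] → (-0.7196, 0.34654, 0)–(-0.7196, 0.935799, 0)  len=0.5893
  (v4,v5,v2) [+-+] → (-0.7196, 0.935799, 0)–(-0.7196, 0.34654, 0.854811)  len=1.0382
  (v5,v0,v6) [-+-] → (-0.7196, 0.34654, 0)–(-0.7196, -0.34654, 0)  len=0.6931
  (v5,v6,v2) [--+] → (-0.7196, -0.34654, 0.854811)–(-0.7196, 0.34654, 0.854811)  len=0.6931
  (v6,v0,v7) [-++] → (-0.7196, -0.34654, 0)–(-0.7196, -0.935799, 0)  len=0.5893
  (v6,v7,v2) [-++] → (-0.7196, -0.935799, 0)–(-0.7196, -0.34654, 0.854811)  len=1.0382

Chained into 1 loop(s):
  loop 1: 6 segments, perimeter = 4.6411
Total perimeter = 4.641


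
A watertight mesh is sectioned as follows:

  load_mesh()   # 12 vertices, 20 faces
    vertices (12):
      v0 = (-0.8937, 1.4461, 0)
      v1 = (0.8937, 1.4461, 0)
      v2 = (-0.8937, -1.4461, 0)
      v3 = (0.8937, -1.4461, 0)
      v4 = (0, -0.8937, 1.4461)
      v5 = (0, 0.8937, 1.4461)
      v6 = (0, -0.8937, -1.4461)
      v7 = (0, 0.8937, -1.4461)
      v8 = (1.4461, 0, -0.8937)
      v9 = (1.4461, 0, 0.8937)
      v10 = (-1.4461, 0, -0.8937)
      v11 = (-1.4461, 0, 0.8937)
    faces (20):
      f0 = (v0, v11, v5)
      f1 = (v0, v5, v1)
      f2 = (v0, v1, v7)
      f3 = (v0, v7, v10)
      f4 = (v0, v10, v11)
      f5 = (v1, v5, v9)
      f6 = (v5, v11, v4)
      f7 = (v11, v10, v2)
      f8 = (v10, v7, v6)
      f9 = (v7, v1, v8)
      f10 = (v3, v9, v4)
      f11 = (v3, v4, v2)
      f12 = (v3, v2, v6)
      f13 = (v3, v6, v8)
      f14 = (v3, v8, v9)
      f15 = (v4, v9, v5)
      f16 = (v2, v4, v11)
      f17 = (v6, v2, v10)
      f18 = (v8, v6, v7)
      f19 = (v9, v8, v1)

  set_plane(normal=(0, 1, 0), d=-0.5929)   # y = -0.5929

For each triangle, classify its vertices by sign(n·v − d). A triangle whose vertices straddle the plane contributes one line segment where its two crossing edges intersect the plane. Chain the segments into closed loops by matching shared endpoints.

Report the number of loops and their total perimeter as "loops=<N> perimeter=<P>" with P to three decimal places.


Straddling triangles (10 of 20):
  (v5,v11,v4) [++-] → (-0.486726, -0.5929, 1.26017)–(0, -0.5929, 1.4461)  len=0.5210
  (v11,v10,v2) [++-] → (-1.21962, -0.5929, -0.527284)–(-1.21962, -0.5929, 0.527284)  len=1.0546
  (v10,v7,v6) [++-] → (0, -0.5929, -1.4461)–(-0.486726, -0.5929, -1.26017)  len=0.5210
  (v3,v9,v4) [-+-] → (1.21962, -0.5929, 0.527284)–(0.486726, -0.5929, 1.26017)  len=1.0365
  (v3,v6,v8) [--+] → (0.486726, -0.5929, -1.26017)–(1.21962, -0.5929, -0.527284)  len=1.0365
  (v3,v8,v9) [-++] → (1.21962, -0.5929, -0.527284)–(1.21962, -0.5929, 0.527284)  len=1.0546
  (v4,v9,v5) [-++] → (0.486726, -0.5929, 1.26017)–(0, -0.5929, 1.4461)  len=0.5210
  (v2,v4,v11) [--+] → (-0.486726, -0.5929, 1.26017)–(-1.21962, -0.5929, 0.527284)  len=1.0365
  (v6,v2,v10) [--+] → (-1.21962, -0.5929, -0.527284)–(-0.486726, -0.5929, -1.26017)  len=1.0365
  (v8,v6,v7) [+-+] → (0.486726, -0.5929, -1.26017)–(0, -0.5929, -1.4461)  len=0.5210

Chained into 1 loop(s):
  loop 1: 10 segments, perimeter = 8.3391
Total perimeter = 8.339

loops=1 perimeter=8.339


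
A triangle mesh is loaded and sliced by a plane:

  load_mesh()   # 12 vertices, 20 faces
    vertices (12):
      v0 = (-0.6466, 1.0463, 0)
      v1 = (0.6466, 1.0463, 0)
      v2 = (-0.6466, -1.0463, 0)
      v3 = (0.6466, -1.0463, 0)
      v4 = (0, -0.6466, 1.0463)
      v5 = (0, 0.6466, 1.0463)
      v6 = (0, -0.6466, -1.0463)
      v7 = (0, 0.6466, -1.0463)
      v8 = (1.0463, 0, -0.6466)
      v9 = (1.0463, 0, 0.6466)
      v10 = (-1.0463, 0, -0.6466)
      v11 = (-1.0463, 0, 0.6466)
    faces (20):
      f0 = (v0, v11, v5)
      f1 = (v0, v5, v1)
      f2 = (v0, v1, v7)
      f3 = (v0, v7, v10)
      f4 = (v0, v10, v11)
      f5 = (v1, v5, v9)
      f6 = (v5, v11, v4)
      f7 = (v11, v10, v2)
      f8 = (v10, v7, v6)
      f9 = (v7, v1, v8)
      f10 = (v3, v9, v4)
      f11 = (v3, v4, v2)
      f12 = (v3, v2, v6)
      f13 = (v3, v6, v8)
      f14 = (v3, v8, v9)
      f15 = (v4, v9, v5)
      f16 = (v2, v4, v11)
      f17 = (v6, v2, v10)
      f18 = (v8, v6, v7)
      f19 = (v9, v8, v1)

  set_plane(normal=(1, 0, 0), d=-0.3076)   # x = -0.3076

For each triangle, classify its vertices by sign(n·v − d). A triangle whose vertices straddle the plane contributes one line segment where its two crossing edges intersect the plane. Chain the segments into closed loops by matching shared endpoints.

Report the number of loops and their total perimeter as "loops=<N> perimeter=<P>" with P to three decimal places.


Straddling triangles (10 of 20):
  (v0,v11,v5) [--+] → (-0.3076, 0.456507, 0.928793)–(-0.3076, 0.836745, 0.548555)  len=0.5377
  (v0,v5,v1) [-++] → (-0.3076, 0.836745, 0.548555)–(-0.3076, 1.0463, 0)  len=0.5872
  (v0,v1,v7) [-++] → (-0.3076, 1.0463, 0)–(-0.3076, 0.836745, -0.548555)  len=0.5872
  (v0,v7,v10) [-+-] → (-0.3076, 0.836745, -0.548555)–(-0.3076, 0.456507, -0.928793)  len=0.5377
  (v5,v11,v4) [+-+] → (-0.3076, 0.456507, 0.928793)–(-0.3076, -0.456507, 0.928793)  len=0.9130
  (v10,v7,v6) [-++] → (-0.3076, 0.456507, -0.928793)–(-0.3076, -0.456507, -0.928793)  len=0.9130
  (v3,v4,v2) [++-] → (-0.3076, -0.836745, 0.548555)–(-0.3076, -1.0463, 0)  len=0.5872
  (v3,v2,v6) [+-+] → (-0.3076, -1.0463, 0)–(-0.3076, -0.836745, -0.548555)  len=0.5872
  (v2,v4,v11) [-+-] → (-0.3076, -0.836745, 0.548555)–(-0.3076, -0.456507, 0.928793)  len=0.5377
  (v6,v2,v10) [+--] → (-0.3076, -0.836745, -0.548555)–(-0.3076, -0.456507, -0.928793)  len=0.5377

Chained into 1 loop(s):
  loop 1: 10 segments, perimeter = 6.3259
Total perimeter = 6.326

loops=1 perimeter=6.326


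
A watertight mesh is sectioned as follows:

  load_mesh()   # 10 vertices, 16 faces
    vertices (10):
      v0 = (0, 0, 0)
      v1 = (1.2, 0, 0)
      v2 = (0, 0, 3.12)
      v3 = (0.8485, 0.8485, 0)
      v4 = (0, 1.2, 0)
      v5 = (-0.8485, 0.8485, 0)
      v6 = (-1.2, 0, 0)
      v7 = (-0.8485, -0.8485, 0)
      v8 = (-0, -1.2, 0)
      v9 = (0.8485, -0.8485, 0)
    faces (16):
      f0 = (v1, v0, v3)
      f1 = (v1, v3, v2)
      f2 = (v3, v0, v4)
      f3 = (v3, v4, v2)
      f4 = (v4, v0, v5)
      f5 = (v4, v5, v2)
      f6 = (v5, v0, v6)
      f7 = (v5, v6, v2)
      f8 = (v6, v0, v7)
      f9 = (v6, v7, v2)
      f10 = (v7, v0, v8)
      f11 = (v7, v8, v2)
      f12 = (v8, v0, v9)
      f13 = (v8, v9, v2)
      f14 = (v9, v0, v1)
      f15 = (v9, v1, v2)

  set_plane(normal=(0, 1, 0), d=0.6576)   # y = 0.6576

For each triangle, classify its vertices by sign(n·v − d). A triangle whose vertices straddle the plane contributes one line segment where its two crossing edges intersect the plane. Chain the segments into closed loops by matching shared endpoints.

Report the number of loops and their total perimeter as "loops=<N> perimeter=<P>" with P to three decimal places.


Straddling triangles (8 of 16):
  (v1,v0,v3) [--+] → (0.6576, 0.6576, 0)–(0.927582, 0.6576, 0)  len=0.2700
  (v1,v3,v2) [-+-] → (0.927582, 0.6576, 0)–(0.6576, 0.6576, 0.701954)  len=0.7521
  (v3,v0,v4) [+-+] → (0.6576, 0.6576, 0)–(0, 0.6576, 0)  len=0.6576
  (v3,v4,v2) [++-] → (0, 0.6576, 1.41024)–(0.6576, 0.6576, 0.701954)  len=0.9665
  (v4,v0,v5) [+-+] → (0, 0.6576, 0)–(-0.6576, 0.6576, 0)  len=0.6576
  (v4,v5,v2) [++-] → (-0.6576, 0.6576, 0.701954)–(0, 0.6576, 1.41024)  len=0.9665
  (v5,v0,v6) [+--] → (-0.6576, 0.6576, 0)–(-0.927582, 0.6576, 0)  len=0.2700
  (v5,v6,v2) [+--] → (-0.927582, 0.6576, 0)–(-0.6576, 0.6576, 0.701954)  len=0.7521

Chained into 1 loop(s):
  loop 1: 8 segments, perimeter = 5.2923
Total perimeter = 5.292

loops=1 perimeter=5.292


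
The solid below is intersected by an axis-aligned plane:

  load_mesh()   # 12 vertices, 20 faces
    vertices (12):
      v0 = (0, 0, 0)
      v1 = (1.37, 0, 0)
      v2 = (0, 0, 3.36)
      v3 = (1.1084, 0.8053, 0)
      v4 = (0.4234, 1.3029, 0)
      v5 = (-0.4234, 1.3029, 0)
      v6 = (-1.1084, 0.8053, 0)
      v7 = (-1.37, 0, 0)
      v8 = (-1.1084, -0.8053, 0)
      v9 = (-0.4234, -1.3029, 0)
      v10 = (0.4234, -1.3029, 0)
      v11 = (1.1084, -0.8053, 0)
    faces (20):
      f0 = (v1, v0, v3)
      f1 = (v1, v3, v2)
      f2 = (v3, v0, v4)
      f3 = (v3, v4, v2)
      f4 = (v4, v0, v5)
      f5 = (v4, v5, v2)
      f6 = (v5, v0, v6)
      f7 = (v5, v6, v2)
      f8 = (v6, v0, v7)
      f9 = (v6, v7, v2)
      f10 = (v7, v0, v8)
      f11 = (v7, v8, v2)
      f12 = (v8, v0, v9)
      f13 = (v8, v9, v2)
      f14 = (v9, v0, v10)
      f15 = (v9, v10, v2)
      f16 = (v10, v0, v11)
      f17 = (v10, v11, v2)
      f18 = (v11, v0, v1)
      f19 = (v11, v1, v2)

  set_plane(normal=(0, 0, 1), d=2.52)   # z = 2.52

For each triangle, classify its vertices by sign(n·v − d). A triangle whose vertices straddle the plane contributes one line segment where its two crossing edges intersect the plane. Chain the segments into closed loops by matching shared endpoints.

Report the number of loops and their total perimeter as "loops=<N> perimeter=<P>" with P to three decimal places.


loops=1 perimeter=2.117

Straddling triangles (10 of 20):
  (v1,v3,v2) [--+] → (0.2771, 0.201325, 2.52)–(0.3425, 0, 2.52)  len=0.2117
  (v3,v4,v2) [--+] → (0.10585, 0.325725, 2.52)–(0.2771, 0.201325, 2.52)  len=0.2117
  (v4,v5,v2) [--+] → (-0.10585, 0.325725, 2.52)–(0.10585, 0.325725, 2.52)  len=0.2117
  (v5,v6,v2) [--+] → (-0.2771, 0.201325, 2.52)–(-0.10585, 0.325725, 2.52)  len=0.2117
  (v6,v7,v2) [--+] → (-0.3425, 0, 2.52)–(-0.2771, 0.201325, 2.52)  len=0.2117
  (v7,v8,v2) [--+] → (-0.2771, -0.201325, 2.52)–(-0.3425, 0, 2.52)  len=0.2117
  (v8,v9,v2) [--+] → (-0.10585, -0.325725, 2.52)–(-0.2771, -0.201325, 2.52)  len=0.2117
  (v9,v10,v2) [--+] → (0.10585, -0.325725, 2.52)–(-0.10585, -0.325725, 2.52)  len=0.2117
  (v10,v11,v2) [--+] → (0.2771, -0.201325, 2.52)–(0.10585, -0.325725, 2.52)  len=0.2117
  (v11,v1,v2) [--+] → (0.3425, 0, 2.52)–(0.2771, -0.201325, 2.52)  len=0.2117

Chained into 1 loop(s):
  loop 1: 10 segments, perimeter = 2.1168
Total perimeter = 2.117


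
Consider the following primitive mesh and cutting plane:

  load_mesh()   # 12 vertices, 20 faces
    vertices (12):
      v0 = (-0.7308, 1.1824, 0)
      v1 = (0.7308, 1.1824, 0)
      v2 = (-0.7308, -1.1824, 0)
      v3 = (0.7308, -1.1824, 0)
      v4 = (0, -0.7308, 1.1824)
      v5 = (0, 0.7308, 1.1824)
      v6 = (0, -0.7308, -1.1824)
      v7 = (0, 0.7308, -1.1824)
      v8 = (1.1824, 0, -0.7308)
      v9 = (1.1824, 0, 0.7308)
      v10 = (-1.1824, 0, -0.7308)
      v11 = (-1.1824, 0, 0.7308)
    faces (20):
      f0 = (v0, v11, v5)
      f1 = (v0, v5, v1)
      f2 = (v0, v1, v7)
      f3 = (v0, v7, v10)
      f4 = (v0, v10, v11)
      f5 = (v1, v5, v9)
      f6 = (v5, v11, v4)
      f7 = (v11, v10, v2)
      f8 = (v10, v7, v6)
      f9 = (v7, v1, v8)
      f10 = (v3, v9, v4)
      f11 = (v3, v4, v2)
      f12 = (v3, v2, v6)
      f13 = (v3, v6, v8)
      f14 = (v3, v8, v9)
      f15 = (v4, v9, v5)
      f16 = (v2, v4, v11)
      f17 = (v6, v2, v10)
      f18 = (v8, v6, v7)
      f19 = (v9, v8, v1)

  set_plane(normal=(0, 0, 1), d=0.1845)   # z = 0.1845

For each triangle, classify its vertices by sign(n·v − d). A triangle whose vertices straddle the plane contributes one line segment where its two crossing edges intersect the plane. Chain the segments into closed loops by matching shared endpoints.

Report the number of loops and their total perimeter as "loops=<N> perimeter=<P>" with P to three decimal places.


loops=1 perimeter=7.542

Straddling triangles (10 of 20):
  (v0,v11,v5) [-++] → (-0.844812, 0.883888, 0.1845)–(-0.616767, 1.11193, 0.1845)  len=0.3225
  (v0,v5,v1) [-+-] → (-0.616767, 1.11193, 0.1845)–(0.616767, 1.11193, 0.1845)  len=1.2335
  (v0,v10,v11) [--+] → (-1.1824, 0, 0.1845)–(-0.844812, 0.883888, 0.1845)  len=0.9462
  (v1,v5,v9) [-++] → (0.616767, 1.11193, 0.1845)–(0.844812, 0.883888, 0.1845)  len=0.3225
  (v11,v10,v2) [+--] → (-1.1824, 0, 0.1845)–(-0.844812, -0.883888, 0.1845)  len=0.9462
  (v3,v9,v4) [-++] → (0.844812, -0.883888, 0.1845)–(0.616767, -1.11193, 0.1845)  len=0.3225
  (v3,v4,v2) [-+-] → (0.616767, -1.11193, 0.1845)–(-0.616767, -1.11193, 0.1845)  len=1.2335
  (v3,v8,v9) [--+] → (1.1824, 0, 0.1845)–(0.844812, -0.883888, 0.1845)  len=0.9462
  (v2,v4,v11) [-++] → (-0.616767, -1.11193, 0.1845)–(-0.844812, -0.883888, 0.1845)  len=0.3225
  (v9,v8,v1) [+--] → (1.1824, 0, 0.1845)–(0.844812, 0.883888, 0.1845)  len=0.9462

Chained into 1 loop(s):
  loop 1: 10 segments, perimeter = 7.5417
Total perimeter = 7.542


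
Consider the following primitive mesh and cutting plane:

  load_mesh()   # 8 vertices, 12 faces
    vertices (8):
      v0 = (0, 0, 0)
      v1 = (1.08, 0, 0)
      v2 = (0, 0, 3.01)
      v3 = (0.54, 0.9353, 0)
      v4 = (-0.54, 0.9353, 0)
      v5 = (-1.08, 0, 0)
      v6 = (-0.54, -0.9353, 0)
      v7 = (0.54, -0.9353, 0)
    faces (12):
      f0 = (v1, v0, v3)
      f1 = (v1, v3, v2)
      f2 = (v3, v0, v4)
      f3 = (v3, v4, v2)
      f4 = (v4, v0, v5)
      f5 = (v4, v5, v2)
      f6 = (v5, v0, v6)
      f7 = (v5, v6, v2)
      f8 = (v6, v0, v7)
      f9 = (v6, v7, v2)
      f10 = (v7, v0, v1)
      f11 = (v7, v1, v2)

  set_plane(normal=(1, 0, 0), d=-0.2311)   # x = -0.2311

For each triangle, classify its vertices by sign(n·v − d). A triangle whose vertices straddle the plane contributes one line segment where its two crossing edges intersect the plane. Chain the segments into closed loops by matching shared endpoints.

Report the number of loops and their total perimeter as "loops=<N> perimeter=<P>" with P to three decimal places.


loops=1 perimeter=6.993

Straddling triangles (8 of 12):
  (v3,v0,v4) [++-] → (-0.2311, 0.400274, 0)–(-0.2311, 0.9353, 0)  len=0.5350
  (v3,v4,v2) [+-+] → (-0.2311, 0.9353, 0)–(-0.2311, 0.400274, 1.72183)  len=1.8030
  (v4,v0,v5) [-+-] → (-0.2311, 0.400274, 0)–(-0.2311, 0, 0)  len=0.4003
  (v4,v5,v2) [--+] → (-0.2311, 0, 2.36592)–(-0.2311, 0.400274, 1.72183)  len=0.7583
  (v5,v0,v6) [-+-] → (-0.2311, 0, 0)–(-0.2311, -0.400274, 0)  len=0.4003
  (v5,v6,v2) [--+] → (-0.2311, -0.400274, 1.72183)–(-0.2311, 0, 2.36592)  len=0.7583
  (v6,v0,v7) [-++] → (-0.2311, -0.400274, 0)–(-0.2311, -0.9353, 0)  len=0.5350
  (v6,v7,v2) [-++] → (-0.2311, -0.9353, 0)–(-0.2311, -0.400274, 1.72183)  len=1.8030

Chained into 1 loop(s):
  loop 1: 8 segments, perimeter = 6.9933
Total perimeter = 6.993


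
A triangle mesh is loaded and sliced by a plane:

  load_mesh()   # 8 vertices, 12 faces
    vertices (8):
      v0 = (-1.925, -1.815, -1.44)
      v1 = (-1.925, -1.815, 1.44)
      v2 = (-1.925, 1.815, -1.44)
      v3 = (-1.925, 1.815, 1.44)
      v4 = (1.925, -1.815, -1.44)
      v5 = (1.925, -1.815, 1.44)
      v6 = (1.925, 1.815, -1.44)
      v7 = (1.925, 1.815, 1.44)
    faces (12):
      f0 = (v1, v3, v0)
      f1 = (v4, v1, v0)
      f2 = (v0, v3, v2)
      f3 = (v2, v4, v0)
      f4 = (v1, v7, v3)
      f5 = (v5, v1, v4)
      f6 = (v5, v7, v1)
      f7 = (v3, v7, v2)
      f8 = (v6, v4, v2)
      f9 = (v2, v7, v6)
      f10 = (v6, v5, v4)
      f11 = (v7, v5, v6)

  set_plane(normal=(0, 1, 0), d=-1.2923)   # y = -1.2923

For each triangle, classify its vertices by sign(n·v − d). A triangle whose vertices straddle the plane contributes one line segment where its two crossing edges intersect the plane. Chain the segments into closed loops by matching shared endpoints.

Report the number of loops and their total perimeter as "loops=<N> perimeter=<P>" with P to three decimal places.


loops=1 perimeter=13.460

Straddling triangles (8 of 12):
  (v1,v3,v0) [-+-] → (-1.925, -1.2923, 1.44)–(-1.925, -1.2923, -1.0253)  len=2.4653
  (v0,v3,v2) [-++] → (-1.925, -1.2923, -1.0253)–(-1.925, -1.2923, -1.44)  len=0.4147
  (v2,v4,v0) [+--] → (1.37062, -1.2923, -1.44)–(-1.925, -1.2923, -1.44)  len=3.2956
  (v1,v7,v3) [-++] → (-1.37062, -1.2923, 1.44)–(-1.925, -1.2923, 1.44)  len=0.5544
  (v5,v7,v1) [-+-] → (1.925, -1.2923, 1.44)–(-1.37062, -1.2923, 1.44)  len=3.2956
  (v6,v4,v2) [+-+] → (1.925, -1.2923, -1.44)–(1.37062, -1.2923, -1.44)  len=0.5544
  (v6,v5,v4) [+--] → (1.925, -1.2923, 1.0253)–(1.925, -1.2923, -1.44)  len=2.4653
  (v7,v5,v6) [+-+] → (1.925, -1.2923, 1.44)–(1.925, -1.2923, 1.0253)  len=0.4147

Chained into 1 loop(s):
  loop 1: 8 segments, perimeter = 13.4600
Total perimeter = 13.460


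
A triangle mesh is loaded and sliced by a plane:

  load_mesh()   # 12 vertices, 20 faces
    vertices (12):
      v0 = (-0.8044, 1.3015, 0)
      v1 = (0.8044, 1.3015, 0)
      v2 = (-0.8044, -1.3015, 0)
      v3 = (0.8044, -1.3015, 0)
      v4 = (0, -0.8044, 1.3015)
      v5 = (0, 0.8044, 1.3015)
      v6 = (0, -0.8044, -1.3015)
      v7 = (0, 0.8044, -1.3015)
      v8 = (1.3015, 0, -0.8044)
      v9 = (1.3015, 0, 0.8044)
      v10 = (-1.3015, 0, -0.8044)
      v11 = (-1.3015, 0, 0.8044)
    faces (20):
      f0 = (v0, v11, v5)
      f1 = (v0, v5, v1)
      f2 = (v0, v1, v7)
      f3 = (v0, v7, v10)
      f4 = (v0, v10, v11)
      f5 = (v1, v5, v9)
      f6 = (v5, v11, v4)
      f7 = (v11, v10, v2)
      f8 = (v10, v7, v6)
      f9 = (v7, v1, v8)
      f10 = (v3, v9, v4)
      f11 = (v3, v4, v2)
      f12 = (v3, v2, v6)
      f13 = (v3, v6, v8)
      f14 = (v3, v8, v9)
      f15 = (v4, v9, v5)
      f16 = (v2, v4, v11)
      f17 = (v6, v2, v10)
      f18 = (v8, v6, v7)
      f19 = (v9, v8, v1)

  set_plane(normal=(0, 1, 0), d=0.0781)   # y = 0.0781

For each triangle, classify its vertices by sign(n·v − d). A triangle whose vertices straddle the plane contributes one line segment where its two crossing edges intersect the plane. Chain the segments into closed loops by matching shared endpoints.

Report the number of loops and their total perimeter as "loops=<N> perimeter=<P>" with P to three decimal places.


loops=1 perimeter=8.602

Straddling triangles (10 of 20):
  (v0,v11,v5) [+-+] → (-1.27167, 0.0781, 0.75613)–(-1.17514, 0.0781, 0.852664)  len=0.1365
  (v0,v7,v10) [++-] → (-1.17514, 0.0781, -0.852664)–(-1.27167, 0.0781, -0.75613)  len=0.1365
  (v0,v10,v11) [+--] → (-1.27167, 0.0781, -0.75613)–(-1.27167, 0.0781, 0.75613)  len=1.5123
  (v1,v5,v9) [++-] → (1.17514, 0.0781, 0.852664)–(1.27167, 0.0781, 0.75613)  len=0.1365
  (v5,v11,v4) [+--] → (-1.17514, 0.0781, 0.852664)–(0, 0.0781, 1.3015)  len=1.2579
  (v10,v7,v6) [-+-] → (-1.17514, 0.0781, -0.852664)–(0, 0.0781, -1.3015)  len=1.2579
  (v7,v1,v8) [++-] → (1.27167, 0.0781, -0.75613)–(1.17514, 0.0781, -0.852664)  len=0.1365
  (v4,v9,v5) [--+] → (1.17514, 0.0781, 0.852664)–(0, 0.0781, 1.3015)  len=1.2579
  (v8,v6,v7) [--+] → (0, 0.0781, -1.3015)–(1.17514, 0.0781, -0.852664)  len=1.2579
  (v9,v8,v1) [--+] → (1.27167, 0.0781, -0.75613)–(1.27167, 0.0781, 0.75613)  len=1.5123

Chained into 1 loop(s):
  loop 1: 10 segments, perimeter = 8.6023
Total perimeter = 8.602


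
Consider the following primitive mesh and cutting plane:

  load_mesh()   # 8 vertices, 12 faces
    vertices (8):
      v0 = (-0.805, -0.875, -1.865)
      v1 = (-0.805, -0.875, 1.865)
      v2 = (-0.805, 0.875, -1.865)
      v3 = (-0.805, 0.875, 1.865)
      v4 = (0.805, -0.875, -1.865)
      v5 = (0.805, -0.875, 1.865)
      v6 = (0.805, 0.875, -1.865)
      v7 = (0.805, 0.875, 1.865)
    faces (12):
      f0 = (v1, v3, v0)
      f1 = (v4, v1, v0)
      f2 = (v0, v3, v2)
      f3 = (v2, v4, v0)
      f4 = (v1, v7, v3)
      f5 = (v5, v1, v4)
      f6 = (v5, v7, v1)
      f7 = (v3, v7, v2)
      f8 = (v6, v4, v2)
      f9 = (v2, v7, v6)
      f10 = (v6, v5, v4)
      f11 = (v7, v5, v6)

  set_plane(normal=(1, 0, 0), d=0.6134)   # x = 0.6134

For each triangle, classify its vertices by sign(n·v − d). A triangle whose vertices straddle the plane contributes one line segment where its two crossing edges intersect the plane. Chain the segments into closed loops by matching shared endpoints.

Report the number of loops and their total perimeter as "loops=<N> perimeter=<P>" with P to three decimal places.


loops=1 perimeter=10.960

Straddling triangles (8 of 12):
  (v4,v1,v0) [+--] → (0.6134, -0.875, -1.42111)–(0.6134, -0.875, -1.865)  len=0.4439
  (v2,v4,v0) [-+-] → (0.6134, -0.666739, -1.865)–(0.6134, -0.875, -1.865)  len=0.2083
  (v1,v7,v3) [-+-] → (0.6134, 0.666739, 1.865)–(0.6134, 0.875, 1.865)  len=0.2083
  (v5,v1,v4) [+-+] → (0.6134, -0.875, 1.865)–(0.6134, -0.875, -1.42111)  len=3.2861
  (v5,v7,v1) [++-] → (0.6134, 0.666739, 1.865)–(0.6134, -0.875, 1.865)  len=1.5417
  (v3,v7,v2) [-+-] → (0.6134, 0.875, 1.865)–(0.6134, 0.875, 1.42111)  len=0.4439
  (v6,v4,v2) [++-] → (0.6134, -0.666739, -1.865)–(0.6134, 0.875, -1.865)  len=1.5417
  (v2,v7,v6) [-++] → (0.6134, 0.875, 1.42111)–(0.6134, 0.875, -1.865)  len=3.2861

Chained into 1 loop(s):
  loop 1: 8 segments, perimeter = 10.9600
Total perimeter = 10.960


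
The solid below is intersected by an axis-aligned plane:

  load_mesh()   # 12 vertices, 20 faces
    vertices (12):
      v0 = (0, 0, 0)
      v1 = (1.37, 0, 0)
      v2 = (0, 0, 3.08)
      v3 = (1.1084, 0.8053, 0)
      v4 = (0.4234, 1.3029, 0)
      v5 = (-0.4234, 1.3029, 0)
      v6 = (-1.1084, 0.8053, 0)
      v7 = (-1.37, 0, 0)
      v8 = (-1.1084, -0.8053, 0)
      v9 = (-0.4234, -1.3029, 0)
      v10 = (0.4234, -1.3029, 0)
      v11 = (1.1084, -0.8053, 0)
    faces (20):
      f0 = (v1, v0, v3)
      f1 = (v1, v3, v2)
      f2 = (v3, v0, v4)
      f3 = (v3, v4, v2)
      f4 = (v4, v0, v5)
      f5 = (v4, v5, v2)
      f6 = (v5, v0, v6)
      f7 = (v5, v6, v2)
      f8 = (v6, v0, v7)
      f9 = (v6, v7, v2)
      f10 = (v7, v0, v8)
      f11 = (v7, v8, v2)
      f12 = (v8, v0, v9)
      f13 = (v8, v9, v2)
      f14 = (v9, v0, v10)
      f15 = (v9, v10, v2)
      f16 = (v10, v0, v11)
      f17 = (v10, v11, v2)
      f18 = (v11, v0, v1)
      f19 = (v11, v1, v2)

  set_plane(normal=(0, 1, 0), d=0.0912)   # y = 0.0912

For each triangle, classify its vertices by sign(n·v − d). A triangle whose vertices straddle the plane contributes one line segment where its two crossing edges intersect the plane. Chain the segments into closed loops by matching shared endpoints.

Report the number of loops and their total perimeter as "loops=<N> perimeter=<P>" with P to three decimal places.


Straddling triangles (10 of 20):
  (v1,v0,v3) [--+] → (0.125526, 0.0912, 0)–(1.34037, 0.0912, 0)  len=1.2148
  (v1,v3,v2) [-+-] → (1.34037, 0.0912, 0)–(0.125526, 0.0912, 2.73119)  len=2.9892
  (v3,v0,v4) [+-+] → (0.125526, 0.0912, 0)–(0.029637, 0.0912, 0)  len=0.0959
  (v3,v4,v2) [++-] → (0.029637, 0.0912, 2.86441)–(0.125526, 0.0912, 2.73119)  len=0.1641
  (v4,v0,v5) [+-+] → (0.029637, 0.0912, 0)–(-0.029637, 0.0912, 0)  len=0.0593
  (v4,v5,v2) [++-] → (-0.029637, 0.0912, 2.86441)–(0.029637, 0.0912, 2.86441)  len=0.0593
  (v5,v0,v6) [+-+] → (-0.029637, 0.0912, 0)–(-0.125526, 0.0912, 0)  len=0.0959
  (v5,v6,v2) [++-] → (-0.125526, 0.0912, 2.73119)–(-0.029637, 0.0912, 2.86441)  len=0.1641
  (v6,v0,v7) [+--] → (-0.125526, 0.0912, 0)–(-1.34037, 0.0912, 0)  len=1.2148
  (v6,v7,v2) [+--] → (-1.34037, 0.0912, 0)–(-0.125526, 0.0912, 2.73119)  len=2.9892

Chained into 1 loop(s):
  loop 1: 10 segments, perimeter = 9.0467
Total perimeter = 9.047

loops=1 perimeter=9.047


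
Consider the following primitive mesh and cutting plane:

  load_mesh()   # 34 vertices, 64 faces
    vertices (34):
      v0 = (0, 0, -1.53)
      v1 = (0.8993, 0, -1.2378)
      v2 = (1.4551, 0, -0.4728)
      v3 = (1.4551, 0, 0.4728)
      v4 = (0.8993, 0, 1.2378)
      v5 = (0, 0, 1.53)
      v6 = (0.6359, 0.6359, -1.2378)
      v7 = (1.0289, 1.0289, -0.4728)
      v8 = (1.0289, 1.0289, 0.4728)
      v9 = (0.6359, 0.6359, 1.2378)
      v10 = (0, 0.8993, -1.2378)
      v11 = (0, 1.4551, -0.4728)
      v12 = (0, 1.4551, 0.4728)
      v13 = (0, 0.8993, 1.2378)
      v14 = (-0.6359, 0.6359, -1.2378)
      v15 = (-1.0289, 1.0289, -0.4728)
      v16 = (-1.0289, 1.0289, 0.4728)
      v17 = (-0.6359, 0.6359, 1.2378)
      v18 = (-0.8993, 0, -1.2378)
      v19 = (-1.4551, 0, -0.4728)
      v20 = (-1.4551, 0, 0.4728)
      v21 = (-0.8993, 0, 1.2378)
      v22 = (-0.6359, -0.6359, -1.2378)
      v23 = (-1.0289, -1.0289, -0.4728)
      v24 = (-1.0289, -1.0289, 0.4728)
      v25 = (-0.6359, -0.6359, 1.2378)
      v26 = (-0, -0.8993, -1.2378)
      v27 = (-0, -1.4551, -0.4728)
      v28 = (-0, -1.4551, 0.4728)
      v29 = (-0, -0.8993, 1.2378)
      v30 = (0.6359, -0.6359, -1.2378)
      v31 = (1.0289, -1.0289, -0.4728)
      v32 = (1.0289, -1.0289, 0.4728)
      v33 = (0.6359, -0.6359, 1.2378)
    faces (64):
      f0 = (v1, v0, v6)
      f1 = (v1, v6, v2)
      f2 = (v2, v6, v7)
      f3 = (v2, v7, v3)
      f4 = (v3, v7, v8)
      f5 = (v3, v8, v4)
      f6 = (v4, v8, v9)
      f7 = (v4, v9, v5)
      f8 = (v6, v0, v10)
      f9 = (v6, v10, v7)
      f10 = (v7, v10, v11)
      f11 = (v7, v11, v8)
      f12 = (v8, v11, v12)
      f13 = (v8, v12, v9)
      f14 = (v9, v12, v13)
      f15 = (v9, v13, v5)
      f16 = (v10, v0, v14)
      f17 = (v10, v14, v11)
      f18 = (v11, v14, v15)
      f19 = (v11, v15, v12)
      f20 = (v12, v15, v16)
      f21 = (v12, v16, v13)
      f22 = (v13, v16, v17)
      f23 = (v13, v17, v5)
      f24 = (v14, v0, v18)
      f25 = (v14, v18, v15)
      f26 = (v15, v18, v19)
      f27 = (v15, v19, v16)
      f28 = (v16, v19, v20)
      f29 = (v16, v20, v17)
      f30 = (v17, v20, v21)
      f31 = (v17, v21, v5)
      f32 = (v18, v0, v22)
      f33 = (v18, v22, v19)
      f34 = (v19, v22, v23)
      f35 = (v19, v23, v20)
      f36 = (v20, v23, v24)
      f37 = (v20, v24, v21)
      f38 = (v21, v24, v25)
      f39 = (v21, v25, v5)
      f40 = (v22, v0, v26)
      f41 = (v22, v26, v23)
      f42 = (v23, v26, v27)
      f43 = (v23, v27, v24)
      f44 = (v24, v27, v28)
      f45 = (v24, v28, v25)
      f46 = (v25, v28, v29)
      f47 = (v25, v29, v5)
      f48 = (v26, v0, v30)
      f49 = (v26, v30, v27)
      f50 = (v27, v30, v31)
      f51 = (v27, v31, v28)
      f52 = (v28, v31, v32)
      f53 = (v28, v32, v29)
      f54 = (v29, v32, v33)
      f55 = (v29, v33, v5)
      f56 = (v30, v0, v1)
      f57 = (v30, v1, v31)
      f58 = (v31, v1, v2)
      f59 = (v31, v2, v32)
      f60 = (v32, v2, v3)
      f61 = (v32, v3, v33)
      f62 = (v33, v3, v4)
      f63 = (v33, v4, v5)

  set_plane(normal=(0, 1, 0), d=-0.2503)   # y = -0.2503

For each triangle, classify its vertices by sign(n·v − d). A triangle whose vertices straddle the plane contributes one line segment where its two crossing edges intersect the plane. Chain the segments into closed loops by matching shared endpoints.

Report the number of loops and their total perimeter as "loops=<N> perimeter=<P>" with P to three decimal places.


loops=1 perimeter=8.977

Straddling triangles (20 of 64):
  (v18,v0,v22) [++-] → (-0.2503, -0.2503, -1.41499)–(-0.795622, -0.2503, -1.2378)  len=0.5734
  (v18,v22,v19) [+-+] → (-0.795622, -0.2503, -1.2378)–(-1.13265, -0.2503, -0.773916)  len=0.5734
  (v19,v22,v23) [+--] → (-1.13265, -0.2503, -0.773916)–(-1.35142, -0.2503, -0.4728)  len=0.3722
  (v19,v23,v20) [+-+] → (-1.35142, -0.2503, -0.4728)–(-1.35142, -0.2503, 0.242764)  len=0.7156
  (v20,v23,v24) [+--] → (-1.35142, -0.2503, 0.242764)–(-1.35142, -0.2503, 0.4728)  len=0.2300
  (v20,v24,v21) [+-+] → (-1.35142, -0.2503, 0.4728)–(-0.930828, -0.2503, 1.0517)  len=0.7156
  (v21,v24,v25) [+--] → (-0.930828, -0.2503, 1.0517)–(-0.795622, -0.2503, 1.2378)  len=0.2300
  (v21,v25,v5) [+-+] → (-0.795622, -0.2503, 1.2378)–(-0.2503, -0.2503, 1.41499)  len=0.5734
  (v22,v0,v26) [-+-] → (-0.2503, -0.2503, -1.41499)–(0, -0.2503, -1.44867)  len=0.2526
  (v25,v29,v5) [--+] → (0, -0.2503, 1.44867)–(-0.2503, -0.2503, 1.41499)  len=0.2526
  (v26,v0,v30) [-+-] → (0, -0.2503, -1.44867)–(0.2503, -0.2503, -1.41499)  len=0.2526
  (v29,v33,v5) [--+] → (0.2503, -0.2503, 1.41499)–(0, -0.2503, 1.44867)  len=0.2526
  (v30,v0,v1) [-++] → (0.2503, -0.2503, -1.41499)–(0.795622, -0.2503, -1.2378)  len=0.5734
  (v30,v1,v31) [-+-] → (0.795622, -0.2503, -1.2378)–(0.930828, -0.2503, -1.0517)  len=0.2300
  (v31,v1,v2) [-++] → (0.930828, -0.2503, -1.0517)–(1.35142, -0.2503, -0.4728)  len=0.7156
  (v31,v2,v32) [-+-] → (1.35142, -0.2503, -0.4728)–(1.35142, -0.2503, -0.242764)  len=0.2300
  (v32,v2,v3) [-++] → (1.35142, -0.2503, -0.242764)–(1.35142, -0.2503, 0.4728)  len=0.7156
  (v32,v3,v33) [-+-] → (1.35142, -0.2503, 0.4728)–(1.13265, -0.2503, 0.773916)  len=0.3722
  (v33,v3,v4) [-++] → (1.13265, -0.2503, 0.773916)–(0.795622, -0.2503, 1.2378)  len=0.5734
  (v33,v4,v5) [-++] → (0.795622, -0.2503, 1.2378)–(0.2503, -0.2503, 1.41499)  len=0.5734

Chained into 1 loop(s):
  loop 1: 20 segments, perimeter = 8.9773
Total perimeter = 8.977


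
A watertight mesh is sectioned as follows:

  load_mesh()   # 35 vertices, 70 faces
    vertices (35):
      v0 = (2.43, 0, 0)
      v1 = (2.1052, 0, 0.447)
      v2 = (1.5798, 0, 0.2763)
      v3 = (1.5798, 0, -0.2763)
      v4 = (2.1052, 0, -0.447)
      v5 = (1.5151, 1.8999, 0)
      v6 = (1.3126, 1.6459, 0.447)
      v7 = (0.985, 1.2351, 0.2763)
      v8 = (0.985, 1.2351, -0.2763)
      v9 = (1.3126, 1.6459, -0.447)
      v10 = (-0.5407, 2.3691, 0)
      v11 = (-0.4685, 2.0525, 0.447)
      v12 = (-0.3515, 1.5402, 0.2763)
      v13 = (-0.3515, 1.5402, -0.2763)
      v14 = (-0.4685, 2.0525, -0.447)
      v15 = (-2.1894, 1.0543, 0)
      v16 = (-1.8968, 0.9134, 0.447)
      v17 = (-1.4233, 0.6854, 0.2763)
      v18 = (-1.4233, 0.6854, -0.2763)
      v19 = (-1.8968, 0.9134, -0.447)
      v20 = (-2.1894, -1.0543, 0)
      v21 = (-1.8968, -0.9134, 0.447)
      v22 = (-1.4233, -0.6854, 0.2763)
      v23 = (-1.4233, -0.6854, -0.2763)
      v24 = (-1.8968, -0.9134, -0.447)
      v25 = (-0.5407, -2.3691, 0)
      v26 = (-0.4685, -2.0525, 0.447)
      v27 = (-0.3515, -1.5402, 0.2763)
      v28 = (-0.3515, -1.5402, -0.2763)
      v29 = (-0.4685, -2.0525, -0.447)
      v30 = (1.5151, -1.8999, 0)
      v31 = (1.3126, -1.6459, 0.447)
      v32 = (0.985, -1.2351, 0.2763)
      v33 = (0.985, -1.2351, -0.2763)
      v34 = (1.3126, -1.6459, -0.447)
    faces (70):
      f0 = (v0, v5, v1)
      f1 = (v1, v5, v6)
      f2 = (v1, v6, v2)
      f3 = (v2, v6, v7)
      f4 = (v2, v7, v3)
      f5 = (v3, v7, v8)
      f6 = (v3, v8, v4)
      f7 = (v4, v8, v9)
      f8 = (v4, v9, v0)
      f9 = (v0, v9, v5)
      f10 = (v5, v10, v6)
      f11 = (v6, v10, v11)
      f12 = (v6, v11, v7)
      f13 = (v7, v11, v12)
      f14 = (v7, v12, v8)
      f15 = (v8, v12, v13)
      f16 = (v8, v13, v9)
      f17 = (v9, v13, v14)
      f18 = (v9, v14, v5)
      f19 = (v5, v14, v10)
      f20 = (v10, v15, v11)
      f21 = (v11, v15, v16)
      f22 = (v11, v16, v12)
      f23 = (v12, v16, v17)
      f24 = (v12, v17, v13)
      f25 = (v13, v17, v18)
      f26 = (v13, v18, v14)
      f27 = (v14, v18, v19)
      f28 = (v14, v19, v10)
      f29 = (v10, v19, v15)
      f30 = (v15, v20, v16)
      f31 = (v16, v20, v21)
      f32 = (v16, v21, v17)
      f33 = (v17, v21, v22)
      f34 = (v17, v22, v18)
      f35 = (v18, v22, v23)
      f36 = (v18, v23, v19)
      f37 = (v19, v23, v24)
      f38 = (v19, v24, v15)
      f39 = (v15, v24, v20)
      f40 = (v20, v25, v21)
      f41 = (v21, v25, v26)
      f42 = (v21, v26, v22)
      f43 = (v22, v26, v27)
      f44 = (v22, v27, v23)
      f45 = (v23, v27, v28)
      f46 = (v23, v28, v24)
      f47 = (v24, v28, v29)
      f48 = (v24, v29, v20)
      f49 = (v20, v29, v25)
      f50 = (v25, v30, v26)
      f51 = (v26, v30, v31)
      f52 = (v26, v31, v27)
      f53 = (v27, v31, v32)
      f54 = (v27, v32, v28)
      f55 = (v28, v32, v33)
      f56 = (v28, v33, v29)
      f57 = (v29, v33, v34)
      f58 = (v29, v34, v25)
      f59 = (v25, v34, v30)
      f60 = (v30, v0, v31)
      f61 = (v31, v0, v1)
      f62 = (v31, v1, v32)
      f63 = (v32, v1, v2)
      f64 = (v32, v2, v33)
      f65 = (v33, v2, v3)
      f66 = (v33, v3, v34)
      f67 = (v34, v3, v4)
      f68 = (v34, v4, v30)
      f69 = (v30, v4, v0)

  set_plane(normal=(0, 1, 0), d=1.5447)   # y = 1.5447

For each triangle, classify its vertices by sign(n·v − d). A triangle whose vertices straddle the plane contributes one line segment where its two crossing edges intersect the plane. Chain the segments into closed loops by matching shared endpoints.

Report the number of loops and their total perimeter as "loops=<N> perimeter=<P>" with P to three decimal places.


Straddling triangles (18 of 70):
  (v0,v5,v1) [-+-] → (1.68615, 1.5447, 0)–(1.62542, 1.5447, 0.0835699)  len=0.1033
  (v1,v5,v6) [-++] → (1.62542, 1.5447, 0.0835699)–(1.36133, 1.5447, 0.447)  len=0.4492
  (v1,v6,v2) [-+-] → (1.36133, 1.5447, 0.447)–(1.32903, 1.5447, 0.436504)  len=0.0340
  (v2,v6,v7) [-+-] → (1.32903, 1.5447, 0.436504)–(1.2319, 1.5447, 0.404948)  len=0.1021
  (v4,v8,v9) [--+] → (1.2319, 1.5447, -0.404948)–(1.36133, 1.5447, -0.447)  len=0.1361
  (v4,v9,v0) [-+-] → (1.36133, 1.5447, -0.447)–(1.3813, 1.5447, -0.419516)  len=0.0340
  (v0,v9,v5) [-++] → (1.3813, 1.5447, -0.419516)–(1.68615, 1.5447, 0)  len=0.5186
  (v6,v11,v7) [++-] → (0.43447, 1.5447, 0.340955)–(1.2319, 1.5447, 0.404948)  len=0.8000
  (v7,v11,v12) [-+-] → (0.43447, 1.5447, 0.340955)–(-0.352528, 1.5447, 0.277799)  len=0.7895
  (v8,v13,v9) [--+] → (-0.280654, 1.5447, -0.283567)–(1.2319, 1.5447, -0.404948)  len=1.5174
  (v9,v13,v14) [+-+] → (-0.280654, 1.5447, -0.283567)–(-0.352528, 1.5447, -0.277799)  len=0.0721
  (v10,v15,v11) [+-+] → (-1.57446, 1.5447, 0)–(-1.34395, 1.5447, 0.219604)  len=0.3184
  (v11,v15,v16) [+--] → (-1.34395, 1.5447, 0.219604)–(-1.10522, 1.5447, 0.447)  len=0.3297
  (v11,v16,v12) [+--] → (-1.10522, 1.5447, 0.447)–(-0.352528, 1.5447, 0.277799)  len=0.7715
  (v13,v18,v14) [--+] → (-0.823154, 1.5447, -0.383595)–(-0.352528, 1.5447, -0.277799)  len=0.4824
  (v14,v18,v19) [+--] → (-0.823154, 1.5447, -0.383595)–(-1.10522, 1.5447, -0.447)  len=0.2891
  (v14,v19,v10) [+-+] → (-1.10522, 1.5447, -0.447)–(-1.30869, 1.5447, -0.253147)  len=0.2810
  (v10,v19,v15) [+--] → (-1.30869, 1.5447, -0.253147)–(-1.57446, 1.5447, 0)  len=0.3670

Chained into 1 loop(s):
  loop 1: 18 segments, perimeter = 7.3954
Total perimeter = 7.395

loops=1 perimeter=7.395


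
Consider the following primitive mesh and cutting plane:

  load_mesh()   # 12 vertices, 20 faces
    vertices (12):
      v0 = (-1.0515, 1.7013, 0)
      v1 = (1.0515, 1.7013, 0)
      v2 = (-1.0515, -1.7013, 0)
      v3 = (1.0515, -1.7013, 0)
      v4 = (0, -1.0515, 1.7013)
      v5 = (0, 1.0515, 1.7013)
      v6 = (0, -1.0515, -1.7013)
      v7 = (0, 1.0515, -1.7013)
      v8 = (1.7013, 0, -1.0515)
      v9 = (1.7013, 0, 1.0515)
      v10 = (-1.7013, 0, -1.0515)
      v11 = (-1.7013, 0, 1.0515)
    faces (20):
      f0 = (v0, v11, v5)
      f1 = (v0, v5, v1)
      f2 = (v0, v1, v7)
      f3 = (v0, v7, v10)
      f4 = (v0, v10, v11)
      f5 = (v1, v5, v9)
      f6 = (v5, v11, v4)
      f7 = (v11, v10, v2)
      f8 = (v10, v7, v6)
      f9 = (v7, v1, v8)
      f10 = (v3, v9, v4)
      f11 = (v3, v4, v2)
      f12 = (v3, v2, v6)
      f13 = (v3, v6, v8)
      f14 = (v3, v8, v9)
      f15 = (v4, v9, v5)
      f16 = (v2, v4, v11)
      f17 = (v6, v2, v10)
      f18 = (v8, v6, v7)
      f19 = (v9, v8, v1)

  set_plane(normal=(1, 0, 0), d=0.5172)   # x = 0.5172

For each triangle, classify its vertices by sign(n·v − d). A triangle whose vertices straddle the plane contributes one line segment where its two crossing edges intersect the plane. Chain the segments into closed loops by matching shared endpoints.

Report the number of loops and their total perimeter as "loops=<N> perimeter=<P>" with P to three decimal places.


Straddling triangles (10 of 20):
  (v0,v5,v1) [--+] → (0.5172, 1.37112, 0.864484)–(0.5172, 1.7013, 0)  len=0.9254
  (v0,v1,v7) [-+-] → (0.5172, 1.7013, 0)–(0.5172, 1.37112, -0.864484)  len=0.9254
  (v1,v5,v9) [+-+] → (0.5172, 1.37112, 0.864484)–(0.5172, 0.731841, 1.50376)  len=0.9041
  (v7,v1,v8) [-++] → (0.5172, 1.37112, -0.864484)–(0.5172, 0.731841, -1.50376)  len=0.9041
  (v3,v9,v4) [++-] → (0.5172, -0.731841, 1.50376)–(0.5172, -1.37112, 0.864484)  len=0.9041
  (v3,v4,v2) [+--] → (0.5172, -1.37112, 0.864484)–(0.5172, -1.7013, 0)  len=0.9254
  (v3,v2,v6) [+--] → (0.5172, -1.7013, 0)–(0.5172, -1.37112, -0.864484)  len=0.9254
  (v3,v6,v8) [+-+] → (0.5172, -1.37112, -0.864484)–(0.5172, -0.731841, -1.50376)  len=0.9041
  (v4,v9,v5) [-+-] → (0.5172, -0.731841, 1.50376)–(0.5172, 0.731841, 1.50376)  len=1.4637
  (v8,v6,v7) [+--] → (0.5172, -0.731841, -1.50376)–(0.5172, 0.731841, -1.50376)  len=1.4637

Chained into 1 loop(s):
  loop 1: 10 segments, perimeter = 10.2452
Total perimeter = 10.245

loops=1 perimeter=10.245
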